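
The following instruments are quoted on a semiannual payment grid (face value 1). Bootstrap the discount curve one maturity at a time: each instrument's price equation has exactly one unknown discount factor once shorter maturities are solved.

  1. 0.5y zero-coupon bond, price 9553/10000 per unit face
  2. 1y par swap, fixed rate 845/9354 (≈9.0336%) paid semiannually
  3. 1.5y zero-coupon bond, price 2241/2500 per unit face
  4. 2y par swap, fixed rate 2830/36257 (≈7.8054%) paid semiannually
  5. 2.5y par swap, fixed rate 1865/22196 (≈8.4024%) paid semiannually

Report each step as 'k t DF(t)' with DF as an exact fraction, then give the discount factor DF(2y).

1 1/2 9553/10000
2 1 1831/2000
3 3/2 2241/2500
4 2 1717/2000
5 5/2 1627/2000
DF(2y) = 1717/2000 ≈ 0.858500

step 1 [0.5y] zero: DF = P = 9553/10000 ≈ 0.955300
step 2 [1y] swap r/2=845/18708: DF=(1 − 845/18708·(0.955300))/(1+845/18708) = 1831/2000 ≈ 0.915500
step 3 [1.5y] zero: DF = P = 2241/2500 ≈ 0.896400
step 4 [2y] swap r/2=1415/36257: DF=(1 − 1415/36257·(0.955300+0.915500+0.896400))/(1+1415/36257) = 1717/2000 ≈ 0.858500
step 5 [2.5y] swap r/2=1865/44392: DF=(1 − 1865/44392·(0.955300+0.915500+0.896400+0.858500))/(1+1865/44392) = 1627/2000 ≈ 0.813500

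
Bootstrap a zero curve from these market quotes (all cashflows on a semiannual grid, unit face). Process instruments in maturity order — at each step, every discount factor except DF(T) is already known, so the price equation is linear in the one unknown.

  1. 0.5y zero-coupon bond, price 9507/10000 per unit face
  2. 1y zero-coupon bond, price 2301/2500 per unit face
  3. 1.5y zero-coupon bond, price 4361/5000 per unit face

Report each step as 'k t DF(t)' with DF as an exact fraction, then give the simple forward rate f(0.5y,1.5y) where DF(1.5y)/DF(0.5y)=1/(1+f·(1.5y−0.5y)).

step 1 [0.5y] zero: DF = P = 9507/10000 ≈ 0.950700
step 2 [1y] zero: DF = P = 2301/2500 ≈ 0.920400
step 3 [1.5y] zero: DF = P = 4361/5000 ≈ 0.872200

1 1/2 9507/10000
2 1 2301/2500
3 3/2 4361/5000
f(0.5y,1.5y) = ((9507/10000)/(4361/5000) − 1)/(1) = 785/8722 ≈ 9.0002%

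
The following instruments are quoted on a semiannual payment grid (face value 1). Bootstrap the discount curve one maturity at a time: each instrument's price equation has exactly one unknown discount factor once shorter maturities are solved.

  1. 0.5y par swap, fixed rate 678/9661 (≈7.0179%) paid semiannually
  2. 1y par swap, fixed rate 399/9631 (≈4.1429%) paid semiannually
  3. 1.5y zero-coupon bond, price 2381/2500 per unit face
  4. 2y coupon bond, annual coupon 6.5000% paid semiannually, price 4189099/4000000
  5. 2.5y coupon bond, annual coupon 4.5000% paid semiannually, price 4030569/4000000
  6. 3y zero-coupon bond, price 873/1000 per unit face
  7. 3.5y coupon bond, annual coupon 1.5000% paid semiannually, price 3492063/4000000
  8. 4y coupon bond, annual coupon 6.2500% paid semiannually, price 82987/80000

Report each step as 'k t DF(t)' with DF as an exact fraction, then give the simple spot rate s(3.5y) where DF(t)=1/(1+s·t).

1 1/2 9661/10000
2 1 9601/10000
3 3/2 2381/2500
4 2 9237/10000
5 5/2 4509/5000
6 3 873/1000
7 7/2 33/40
8 4 8119/10000
s(3.5y) = (1/(33/40) − 1)/(7/2) = 2/33 ≈ 6.0606%

step 1 [0.5y] swap r/2=339/9661: DF=(1 − 339/9661·(0))/(1+339/9661) = 9661/10000 ≈ 0.966100
step 2 [1y] swap r/2=399/19262: DF=(1 − 399/19262·(0.966100))/(1+399/19262) = 9601/10000 ≈ 0.960100
step 3 [1.5y] zero: DF = P = 2381/2500 ≈ 0.952400
step 4 [2y] bond c/2=13/400: DF=(4189099/4000000 − 13/400·(0.966100+0.960100+0.952400))/(1+13/400) = 9237/10000 ≈ 0.923700
step 5 [2.5y] bond c/2=9/400: DF=(4030569/4000000 − 9/400·(0.966100+0.960100+0.952400+0.923700))/(1+9/400) = 4509/5000 ≈ 0.901800
step 6 [3y] zero: DF = P = 873/1000 ≈ 0.873000
step 7 [3.5y] bond c/2=3/400: DF=(3492063/4000000 − 3/400·(0.966100+0.960100+0.952400+0.923700+0.901800+0.873000))/(1+3/400) = 33/40 ≈ 0.825000
step 8 [4y] bond c/2=1/32: DF=(82987/80000 − 1/32·(0.966100+0.960100+0.952400+0.923700+0.901800+0.873000+0.825000))/(1+1/32) = 8119/10000 ≈ 0.811900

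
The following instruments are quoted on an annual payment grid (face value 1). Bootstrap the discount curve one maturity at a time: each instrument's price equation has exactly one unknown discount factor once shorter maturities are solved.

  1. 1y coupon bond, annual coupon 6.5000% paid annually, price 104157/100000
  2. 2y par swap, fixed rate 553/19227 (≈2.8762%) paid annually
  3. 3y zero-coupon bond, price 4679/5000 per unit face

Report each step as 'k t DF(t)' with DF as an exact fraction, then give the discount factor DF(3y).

step 1 [1y] bond c/1=13/200: DF=(104157/100000 − 13/200·(0))/(1+13/200) = 489/500 ≈ 0.978000
step 2 [2y] swap r/1=553/19227: DF=(1 − 553/19227·(0.978000))/(1+553/19227) = 9447/10000 ≈ 0.944700
step 3 [3y] zero: DF = P = 4679/5000 ≈ 0.935800

1 1 489/500
2 2 9447/10000
3 3 4679/5000
DF(3y) = 4679/5000 ≈ 0.935800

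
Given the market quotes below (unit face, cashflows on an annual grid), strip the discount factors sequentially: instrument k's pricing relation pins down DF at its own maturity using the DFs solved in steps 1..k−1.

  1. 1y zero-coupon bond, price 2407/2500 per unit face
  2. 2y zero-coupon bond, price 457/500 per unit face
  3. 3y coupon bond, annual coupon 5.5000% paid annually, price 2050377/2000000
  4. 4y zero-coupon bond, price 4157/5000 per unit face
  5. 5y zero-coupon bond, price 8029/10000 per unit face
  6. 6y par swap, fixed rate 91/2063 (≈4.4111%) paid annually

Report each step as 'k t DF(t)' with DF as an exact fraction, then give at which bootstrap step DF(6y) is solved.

1 1 2407/2500
2 2 457/500
3 3 8739/10000
4 4 4157/5000
5 5 8029/10000
6 6 309/400
DF(6y) is solved at step 6

step 1 [1y] zero: DF = P = 2407/2500 ≈ 0.962800
step 2 [2y] zero: DF = P = 457/500 ≈ 0.914000
step 3 [3y] bond c/1=11/200: DF=(2050377/2000000 − 11/200·(0.962800+0.914000))/(1+11/200) = 8739/10000 ≈ 0.873900
step 4 [4y] zero: DF = P = 4157/5000 ≈ 0.831400
step 5 [5y] zero: DF = P = 8029/10000 ≈ 0.802900
step 6 [6y] swap r/1=91/2063: DF=(1 − 91/2063·(0.962800+0.914000+0.873900+0.831400+0.802900))/(1+91/2063) = 309/400 ≈ 0.772500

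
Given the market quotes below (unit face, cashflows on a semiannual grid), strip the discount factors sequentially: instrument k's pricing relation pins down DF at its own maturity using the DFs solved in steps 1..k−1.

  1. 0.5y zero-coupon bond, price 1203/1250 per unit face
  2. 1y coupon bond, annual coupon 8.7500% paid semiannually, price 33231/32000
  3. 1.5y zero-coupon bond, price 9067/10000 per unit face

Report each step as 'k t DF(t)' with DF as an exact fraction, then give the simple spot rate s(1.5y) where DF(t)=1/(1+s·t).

step 1 [0.5y] zero: DF = P = 1203/1250 ≈ 0.962400
step 2 [1y] bond c/2=7/160: DF=(33231/32000 − 7/160·(0.962400))/(1+7/160) = 4773/5000 ≈ 0.954600
step 3 [1.5y] zero: DF = P = 9067/10000 ≈ 0.906700

1 1/2 1203/1250
2 1 4773/5000
3 3/2 9067/10000
s(1.5y) = (1/(9067/10000) − 1)/(3/2) = 622/9067 ≈ 6.8600%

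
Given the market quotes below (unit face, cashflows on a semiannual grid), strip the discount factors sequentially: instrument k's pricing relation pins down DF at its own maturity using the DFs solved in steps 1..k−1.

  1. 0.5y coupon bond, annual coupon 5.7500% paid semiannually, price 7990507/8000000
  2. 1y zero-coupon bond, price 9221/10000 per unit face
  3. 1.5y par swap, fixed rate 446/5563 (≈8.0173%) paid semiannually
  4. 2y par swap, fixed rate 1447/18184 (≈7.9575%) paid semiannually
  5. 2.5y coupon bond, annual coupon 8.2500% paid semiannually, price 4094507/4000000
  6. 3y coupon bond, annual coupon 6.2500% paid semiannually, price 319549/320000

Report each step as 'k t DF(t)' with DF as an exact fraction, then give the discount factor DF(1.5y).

step 1 [0.5y] bond c/2=23/800: DF=(7990507/8000000 − 23/800·(0))/(1+23/800) = 9709/10000 ≈ 0.970900
step 2 [1y] zero: DF = P = 9221/10000 ≈ 0.922100
step 3 [1.5y] swap r/2=223/5563: DF=(1 − 223/5563·(0.970900+0.922100))/(1+223/5563) = 1777/2000 ≈ 0.888500
step 4 [2y] swap r/2=1447/36368: DF=(1 − 1447/36368·(0.970900+0.922100+0.888500))/(1+1447/36368) = 8553/10000 ≈ 0.855300
step 5 [2.5y] bond c/2=33/800: DF=(4094507/4000000 − 33/800·(0.970900+0.922100+0.888500+0.855300))/(1+33/800) = 839/1000 ≈ 0.839000
step 6 [3y] bond c/2=1/32: DF=(319549/320000 − 1/32·(0.970900+0.922100+0.888500+0.855300+0.839000))/(1+1/32) = 8327/10000 ≈ 0.832700

1 1/2 9709/10000
2 1 9221/10000
3 3/2 1777/2000
4 2 8553/10000
5 5/2 839/1000
6 3 8327/10000
DF(1.5y) = 1777/2000 ≈ 0.888500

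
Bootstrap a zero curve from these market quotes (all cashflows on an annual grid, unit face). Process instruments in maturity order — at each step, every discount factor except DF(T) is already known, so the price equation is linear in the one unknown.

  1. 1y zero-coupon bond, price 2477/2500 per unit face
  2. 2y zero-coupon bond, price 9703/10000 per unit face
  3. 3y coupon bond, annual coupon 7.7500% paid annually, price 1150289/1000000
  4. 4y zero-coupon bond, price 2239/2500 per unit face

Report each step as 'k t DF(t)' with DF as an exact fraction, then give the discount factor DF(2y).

1 1 2477/2500
2 2 9703/10000
3 3 1853/2000
4 4 2239/2500
DF(2y) = 9703/10000 ≈ 0.970300

step 1 [1y] zero: DF = P = 2477/2500 ≈ 0.990800
step 2 [2y] zero: DF = P = 9703/10000 ≈ 0.970300
step 3 [3y] bond c/1=31/400: DF=(1150289/1000000 − 31/400·(0.990800+0.970300))/(1+31/400) = 1853/2000 ≈ 0.926500
step 4 [4y] zero: DF = P = 2239/2500 ≈ 0.895600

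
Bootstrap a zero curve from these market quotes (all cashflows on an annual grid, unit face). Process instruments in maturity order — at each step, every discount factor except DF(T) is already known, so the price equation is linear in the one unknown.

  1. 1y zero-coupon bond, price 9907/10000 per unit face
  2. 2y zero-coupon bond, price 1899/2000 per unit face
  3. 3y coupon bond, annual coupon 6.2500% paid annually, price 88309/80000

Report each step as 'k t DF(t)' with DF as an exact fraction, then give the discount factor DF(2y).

step 1 [1y] zero: DF = P = 9907/10000 ≈ 0.990700
step 2 [2y] zero: DF = P = 1899/2000 ≈ 0.949500
step 3 [3y] bond c/1=1/16: DF=(88309/80000 − 1/16·(0.990700+0.949500))/(1+1/16) = 578/625 ≈ 0.924800

1 1 9907/10000
2 2 1899/2000
3 3 578/625
DF(2y) = 1899/2000 ≈ 0.949500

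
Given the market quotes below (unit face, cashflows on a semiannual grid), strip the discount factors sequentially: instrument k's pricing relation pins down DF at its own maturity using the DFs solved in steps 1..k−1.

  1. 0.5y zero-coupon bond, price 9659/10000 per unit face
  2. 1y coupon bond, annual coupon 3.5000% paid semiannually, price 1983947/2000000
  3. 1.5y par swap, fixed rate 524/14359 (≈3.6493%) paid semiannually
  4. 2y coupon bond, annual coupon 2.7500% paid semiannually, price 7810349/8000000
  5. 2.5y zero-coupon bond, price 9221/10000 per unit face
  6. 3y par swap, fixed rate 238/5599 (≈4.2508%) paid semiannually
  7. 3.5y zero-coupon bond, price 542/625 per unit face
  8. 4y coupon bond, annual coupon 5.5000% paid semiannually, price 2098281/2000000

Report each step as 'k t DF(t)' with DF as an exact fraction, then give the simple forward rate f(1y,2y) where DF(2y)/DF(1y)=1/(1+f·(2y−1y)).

1 1/2 9659/10000
2 1 9583/10000
3 3/2 2369/2500
4 2 9241/10000
5 5/2 9221/10000
6 3 881/1000
7 7/2 542/625
8 4 106/125
f(1y,2y) = ((9583/10000)/(9241/10000) − 1)/(1) = 342/9241 ≈ 3.7009%

step 1 [0.5y] zero: DF = P = 9659/10000 ≈ 0.965900
step 2 [1y] bond c/2=7/400: DF=(1983947/2000000 − 7/400·(0.965900))/(1+7/400) = 9583/10000 ≈ 0.958300
step 3 [1.5y] swap r/2=262/14359: DF=(1 − 262/14359·(0.965900+0.958300))/(1+262/14359) = 2369/2500 ≈ 0.947600
step 4 [2y] bond c/2=11/800: DF=(7810349/8000000 − 11/800·(0.965900+0.958300+0.947600))/(1+11/800) = 9241/10000 ≈ 0.924100
step 5 [2.5y] zero: DF = P = 9221/10000 ≈ 0.922100
step 6 [3y] swap r/2=119/5599: DF=(1 − 119/5599·(0.965900+0.958300+0.947600+0.924100+0.922100))/(1+119/5599) = 881/1000 ≈ 0.881000
step 7 [3.5y] zero: DF = P = 542/625 ≈ 0.867200
step 8 [4y] bond c/2=11/400: DF=(2098281/2000000 − 11/400·(0.965900+0.958300+0.947600+0.924100+0.922100+0.881000+0.867200))/(1+11/400) = 106/125 ≈ 0.848000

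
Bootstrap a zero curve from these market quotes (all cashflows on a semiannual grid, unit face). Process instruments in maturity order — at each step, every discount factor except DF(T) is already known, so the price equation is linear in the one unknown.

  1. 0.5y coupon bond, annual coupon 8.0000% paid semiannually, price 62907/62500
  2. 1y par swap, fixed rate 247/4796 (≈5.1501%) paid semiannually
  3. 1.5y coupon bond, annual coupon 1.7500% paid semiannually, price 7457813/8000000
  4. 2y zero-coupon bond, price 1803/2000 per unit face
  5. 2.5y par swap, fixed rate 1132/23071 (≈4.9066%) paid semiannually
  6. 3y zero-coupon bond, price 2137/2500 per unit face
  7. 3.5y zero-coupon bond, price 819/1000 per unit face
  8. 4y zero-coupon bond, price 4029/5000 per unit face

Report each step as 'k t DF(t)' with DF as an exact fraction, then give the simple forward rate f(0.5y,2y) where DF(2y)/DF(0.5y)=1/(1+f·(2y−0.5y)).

step 1 [0.5y] bond c/2=1/25: DF=(62907/62500 − 1/25·(0))/(1+1/25) = 4839/5000 ≈ 0.967800
step 2 [1y] swap r/2=247/9592: DF=(1 − 247/9592·(0.967800))/(1+247/9592) = 4753/5000 ≈ 0.950600
step 3 [1.5y] bond c/2=7/800: DF=(7457813/8000000 − 7/800·(0.967800+0.950600))/(1+7/800) = 363/400 ≈ 0.907500
step 4 [2y] zero: DF = P = 1803/2000 ≈ 0.901500
step 5 [2.5y] swap r/2=566/23071: DF=(1 − 566/23071·(0.967800+0.950600+0.907500+0.901500))/(1+566/23071) = 2217/2500 ≈ 0.886800
step 6 [3y] zero: DF = P = 2137/2500 ≈ 0.854800
step 7 [3.5y] zero: DF = P = 819/1000 ≈ 0.819000
step 8 [4y] zero: DF = P = 4029/5000 ≈ 0.805800

1 1/2 4839/5000
2 1 4753/5000
3 3/2 363/400
4 2 1803/2000
5 5/2 2217/2500
6 3 2137/2500
7 7/2 819/1000
8 4 4029/5000
f(0.5y,2y) = ((4839/5000)/(1803/2000) − 1)/(3/2) = 442/9015 ≈ 4.9029%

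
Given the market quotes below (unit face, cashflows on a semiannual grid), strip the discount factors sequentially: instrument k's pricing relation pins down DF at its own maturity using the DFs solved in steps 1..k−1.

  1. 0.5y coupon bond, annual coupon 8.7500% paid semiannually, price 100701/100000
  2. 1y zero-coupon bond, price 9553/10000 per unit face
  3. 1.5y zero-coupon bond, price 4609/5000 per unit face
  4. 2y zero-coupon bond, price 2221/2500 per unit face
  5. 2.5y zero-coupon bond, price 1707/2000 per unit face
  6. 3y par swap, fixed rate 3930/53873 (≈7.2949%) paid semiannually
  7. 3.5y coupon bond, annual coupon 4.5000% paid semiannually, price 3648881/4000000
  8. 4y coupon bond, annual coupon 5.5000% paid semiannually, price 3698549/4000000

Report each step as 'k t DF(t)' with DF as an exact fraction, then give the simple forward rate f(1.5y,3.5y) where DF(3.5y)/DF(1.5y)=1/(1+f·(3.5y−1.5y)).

1 1/2 603/625
2 1 9553/10000
3 3/2 4609/5000
4 2 2221/2500
5 5/2 1707/2000
6 3 1607/2000
7 7/2 967/1250
8 4 147/200
f(1.5y,3.5y) = ((4609/5000)/(967/1250) − 1)/(2) = 741/7736 ≈ 9.5786%

step 1 [0.5y] bond c/2=7/160: DF=(100701/100000 − 7/160·(0))/(1+7/160) = 603/625 ≈ 0.964800
step 2 [1y] zero: DF = P = 9553/10000 ≈ 0.955300
step 3 [1.5y] zero: DF = P = 4609/5000 ≈ 0.921800
step 4 [2y] zero: DF = P = 2221/2500 ≈ 0.888400
step 5 [2.5y] zero: DF = P = 1707/2000 ≈ 0.853500
step 6 [3y] swap r/2=1965/53873: DF=(1 − 1965/53873·(0.964800+0.955300+0.921800+0.888400+0.853500))/(1+1965/53873) = 1607/2000 ≈ 0.803500
step 7 [3.5y] bond c/2=9/400: DF=(3648881/4000000 − 9/400·(0.964800+0.955300+0.921800+0.888400+0.853500+0.803500))/(1+9/400) = 967/1250 ≈ 0.773600
step 8 [4y] bond c/2=11/400: DF=(3698549/4000000 − 11/400·(0.964800+0.955300+0.921800+0.888400+0.853500+0.803500+0.773600))/(1+11/400) = 147/200 ≈ 0.735000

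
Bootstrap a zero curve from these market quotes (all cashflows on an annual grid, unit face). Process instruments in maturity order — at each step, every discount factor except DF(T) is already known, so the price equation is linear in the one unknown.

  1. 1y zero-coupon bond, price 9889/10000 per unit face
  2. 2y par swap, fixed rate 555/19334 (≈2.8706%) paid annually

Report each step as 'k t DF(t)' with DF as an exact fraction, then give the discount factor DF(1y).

step 1 [1y] zero: DF = P = 9889/10000 ≈ 0.988900
step 2 [2y] swap r/1=555/19334: DF=(1 − 555/19334·(0.988900))/(1+555/19334) = 1889/2000 ≈ 0.944500

1 1 9889/10000
2 2 1889/2000
DF(1y) = 9889/10000 ≈ 0.988900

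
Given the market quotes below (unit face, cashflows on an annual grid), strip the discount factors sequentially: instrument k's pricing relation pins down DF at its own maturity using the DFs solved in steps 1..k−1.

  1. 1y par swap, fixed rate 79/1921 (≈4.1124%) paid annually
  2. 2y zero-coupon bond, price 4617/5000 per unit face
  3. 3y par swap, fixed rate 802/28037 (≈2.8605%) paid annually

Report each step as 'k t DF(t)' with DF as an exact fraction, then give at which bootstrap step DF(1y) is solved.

step 1 [1y] swap r/1=79/1921: DF=(1 − 79/1921·(0))/(1+79/1921) = 1921/2000 ≈ 0.960500
step 2 [2y] zero: DF = P = 4617/5000 ≈ 0.923400
step 3 [3y] swap r/1=802/28037: DF=(1 − 802/28037·(0.960500+0.923400))/(1+802/28037) = 4599/5000 ≈ 0.919800

1 1 1921/2000
2 2 4617/5000
3 3 4599/5000
DF(1y) is solved at step 1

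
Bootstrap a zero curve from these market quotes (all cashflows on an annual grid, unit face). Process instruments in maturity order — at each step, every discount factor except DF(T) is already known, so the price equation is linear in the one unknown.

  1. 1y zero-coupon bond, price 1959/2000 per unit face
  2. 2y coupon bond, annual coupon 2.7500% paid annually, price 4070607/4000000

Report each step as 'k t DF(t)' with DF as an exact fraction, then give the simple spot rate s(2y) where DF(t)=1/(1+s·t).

step 1 [1y] zero: DF = P = 1959/2000 ≈ 0.979500
step 2 [2y] bond c/1=11/400: DF=(4070607/4000000 − 11/400·(0.979500))/(1+11/400) = 4821/5000 ≈ 0.964200

1 1 1959/2000
2 2 4821/5000
s(2y) = (1/(4821/5000) − 1)/(2) = 179/9642 ≈ 1.8565%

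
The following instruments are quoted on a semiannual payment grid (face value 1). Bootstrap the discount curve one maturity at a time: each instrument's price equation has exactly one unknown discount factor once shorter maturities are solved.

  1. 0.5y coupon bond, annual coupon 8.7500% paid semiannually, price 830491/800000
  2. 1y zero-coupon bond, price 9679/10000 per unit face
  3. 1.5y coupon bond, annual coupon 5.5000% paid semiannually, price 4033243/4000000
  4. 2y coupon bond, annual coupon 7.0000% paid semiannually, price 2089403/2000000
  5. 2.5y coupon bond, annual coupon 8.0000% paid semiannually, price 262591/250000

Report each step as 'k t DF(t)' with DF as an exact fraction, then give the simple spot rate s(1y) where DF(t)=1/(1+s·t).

step 1 [0.5y] bond c/2=7/160: DF=(830491/800000 − 7/160·(0))/(1+7/160) = 4973/5000 ≈ 0.994600
step 2 [1y] zero: DF = P = 9679/10000 ≈ 0.967900
step 3 [1.5y] bond c/2=11/400: DF=(4033243/4000000 − 11/400·(0.994600+0.967900))/(1+11/400) = 1161/1250 ≈ 0.928800
step 4 [2y] bond c/2=7/200: DF=(2089403/2000000 − 7/200·(0.994600+0.967900+0.928800))/(1+7/200) = 2279/2500 ≈ 0.911600
step 5 [2.5y] bond c/2=1/25: DF=(262591/250000 − 1/25·(0.994600+0.967900+0.928800+0.911600))/(1+1/25) = 8637/10000 ≈ 0.863700

1 1/2 4973/5000
2 1 9679/10000
3 3/2 1161/1250
4 2 2279/2500
5 5/2 8637/10000
s(1y) = (1/(9679/10000) − 1)/(1) = 321/9679 ≈ 3.3165%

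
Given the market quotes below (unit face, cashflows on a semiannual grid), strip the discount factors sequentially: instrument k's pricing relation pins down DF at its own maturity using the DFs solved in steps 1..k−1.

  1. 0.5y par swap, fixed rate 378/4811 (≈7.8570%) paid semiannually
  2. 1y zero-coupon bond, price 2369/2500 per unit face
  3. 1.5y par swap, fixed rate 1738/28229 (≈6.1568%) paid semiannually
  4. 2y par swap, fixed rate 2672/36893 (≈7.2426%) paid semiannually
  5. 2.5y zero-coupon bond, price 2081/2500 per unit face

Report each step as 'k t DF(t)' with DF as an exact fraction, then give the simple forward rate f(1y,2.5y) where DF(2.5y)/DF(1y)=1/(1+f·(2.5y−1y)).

step 1 [0.5y] swap r/2=189/4811: DF=(1 − 189/4811·(0))/(1+189/4811) = 4811/5000 ≈ 0.962200
step 2 [1y] zero: DF = P = 2369/2500 ≈ 0.947600
step 3 [1.5y] swap r/2=869/28229: DF=(1 − 869/28229·(0.962200+0.947600))/(1+869/28229) = 9131/10000 ≈ 0.913100
step 4 [2y] swap r/2=1336/36893: DF=(1 − 1336/36893·(0.962200+0.947600+0.913100))/(1+1336/36893) = 1083/1250 ≈ 0.866400
step 5 [2.5y] zero: DF = P = 2081/2500 ≈ 0.832400

1 1/2 4811/5000
2 1 2369/2500
3 3/2 9131/10000
4 2 1083/1250
5 5/2 2081/2500
f(1y,2.5y) = ((2369/2500)/(2081/2500) − 1)/(3/2) = 192/2081 ≈ 9.2263%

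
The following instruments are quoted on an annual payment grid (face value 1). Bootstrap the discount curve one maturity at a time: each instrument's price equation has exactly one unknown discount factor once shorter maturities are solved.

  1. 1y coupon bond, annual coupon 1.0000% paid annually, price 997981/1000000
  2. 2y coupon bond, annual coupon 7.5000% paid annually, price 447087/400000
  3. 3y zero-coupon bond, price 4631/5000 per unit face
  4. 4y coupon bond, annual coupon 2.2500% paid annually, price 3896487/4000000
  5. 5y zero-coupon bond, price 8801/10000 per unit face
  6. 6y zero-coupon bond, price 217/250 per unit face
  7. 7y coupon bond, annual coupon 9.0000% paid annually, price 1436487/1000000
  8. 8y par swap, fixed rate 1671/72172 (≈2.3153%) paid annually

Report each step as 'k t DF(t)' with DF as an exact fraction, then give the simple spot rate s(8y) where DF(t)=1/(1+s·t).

1 1 9881/10000
2 2 2427/2500
3 3 4631/5000
4 4 2223/2500
5 5 8801/10000
6 6 217/250
7 7 8619/10000
8 8 8329/10000
s(8y) = (1/(8329/10000) − 1)/(8) = 1671/66632 ≈ 2.5078%

step 1 [1y] bond c/1=1/100: DF=(997981/1000000 − 1/100·(0))/(1+1/100) = 9881/10000 ≈ 0.988100
step 2 [2y] bond c/1=3/40: DF=(447087/400000 − 3/40·(0.988100))/(1+3/40) = 2427/2500 ≈ 0.970800
step 3 [3y] zero: DF = P = 4631/5000 ≈ 0.926200
step 4 [4y] bond c/1=9/400: DF=(3896487/4000000 − 9/400·(0.988100+0.970800+0.926200))/(1+9/400) = 2223/2500 ≈ 0.889200
step 5 [5y] zero: DF = P = 8801/10000 ≈ 0.880100
step 6 [6y] zero: DF = P = 217/250 ≈ 0.868000
step 7 [7y] bond c/1=9/100: DF=(1436487/1000000 − 9/100·(0.988100+0.970800+0.926200+0.889200+0.880100+0.868000))/(1+9/100) = 8619/10000 ≈ 0.861900
step 8 [8y] swap r/1=1671/72172: DF=(1 − 1671/72172·(0.988100+0.970800+0.926200+0.889200+0.880100+0.868000+0.861900))/(1+1671/72172) = 8329/10000 ≈ 0.832900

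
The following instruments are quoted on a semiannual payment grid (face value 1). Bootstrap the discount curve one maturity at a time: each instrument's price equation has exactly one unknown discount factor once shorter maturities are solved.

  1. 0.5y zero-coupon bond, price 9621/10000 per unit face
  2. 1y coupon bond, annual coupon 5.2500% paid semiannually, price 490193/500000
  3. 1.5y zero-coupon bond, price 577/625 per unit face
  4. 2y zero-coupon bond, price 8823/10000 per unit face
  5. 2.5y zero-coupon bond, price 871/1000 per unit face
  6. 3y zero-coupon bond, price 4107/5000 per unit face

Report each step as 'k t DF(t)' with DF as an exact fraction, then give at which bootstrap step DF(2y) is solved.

step 1 [0.5y] zero: DF = P = 9621/10000 ≈ 0.962100
step 2 [1y] bond c/2=21/800: DF=(490193/500000 − 21/800·(0.962100))/(1+21/800) = 9307/10000 ≈ 0.930700
step 3 [1.5y] zero: DF = P = 577/625 ≈ 0.923200
step 4 [2y] zero: DF = P = 8823/10000 ≈ 0.882300
step 5 [2.5y] zero: DF = P = 871/1000 ≈ 0.871000
step 6 [3y] zero: DF = P = 4107/5000 ≈ 0.821400

1 1/2 9621/10000
2 1 9307/10000
3 3/2 577/625
4 2 8823/10000
5 5/2 871/1000
6 3 4107/5000
DF(2y) is solved at step 4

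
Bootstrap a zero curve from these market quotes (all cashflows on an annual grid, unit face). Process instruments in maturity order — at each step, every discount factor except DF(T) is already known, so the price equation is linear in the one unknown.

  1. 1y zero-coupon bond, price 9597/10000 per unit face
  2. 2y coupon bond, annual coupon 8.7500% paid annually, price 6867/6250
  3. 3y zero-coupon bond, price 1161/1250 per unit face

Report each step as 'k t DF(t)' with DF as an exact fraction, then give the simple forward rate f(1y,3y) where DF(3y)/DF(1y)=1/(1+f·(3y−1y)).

step 1 [1y] zero: DF = P = 9597/10000 ≈ 0.959700
step 2 [2y] bond c/1=7/80: DF=(6867/6250 − 7/80·(0.959700))/(1+7/80) = 9331/10000 ≈ 0.933100
step 3 [3y] zero: DF = P = 1161/1250 ≈ 0.928800

1 1 9597/10000
2 2 9331/10000
3 3 1161/1250
f(1y,3y) = ((9597/10000)/(1161/1250) − 1)/(2) = 103/6192 ≈ 1.6634%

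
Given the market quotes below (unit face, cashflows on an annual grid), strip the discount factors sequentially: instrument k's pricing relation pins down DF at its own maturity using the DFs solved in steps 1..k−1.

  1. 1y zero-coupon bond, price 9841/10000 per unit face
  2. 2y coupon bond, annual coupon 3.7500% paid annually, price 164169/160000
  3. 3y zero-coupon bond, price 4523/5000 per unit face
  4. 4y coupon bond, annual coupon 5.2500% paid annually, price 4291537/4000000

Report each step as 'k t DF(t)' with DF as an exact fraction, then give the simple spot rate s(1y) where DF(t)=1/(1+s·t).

step 1 [1y] zero: DF = P = 9841/10000 ≈ 0.984100
step 2 [2y] bond c/1=3/80: DF=(164169/160000 − 3/80·(0.984100))/(1+3/80) = 4767/5000 ≈ 0.953400
step 3 [3y] zero: DF = P = 4523/5000 ≈ 0.904600
step 4 [4y] bond c/1=21/400: DF=(4291537/4000000 − 21/400·(0.984100+0.953400+0.904600))/(1+21/400) = 1097/1250 ≈ 0.877600

1 1 9841/10000
2 2 4767/5000
3 3 4523/5000
4 4 1097/1250
s(1y) = (1/(9841/10000) − 1)/(1) = 159/9841 ≈ 1.6157%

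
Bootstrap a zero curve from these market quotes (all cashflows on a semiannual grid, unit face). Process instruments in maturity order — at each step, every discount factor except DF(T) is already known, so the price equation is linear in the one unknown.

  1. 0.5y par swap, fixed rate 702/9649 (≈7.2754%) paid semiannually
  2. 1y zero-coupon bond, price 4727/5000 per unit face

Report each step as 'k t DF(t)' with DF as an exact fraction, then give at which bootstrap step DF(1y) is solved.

1 1/2 9649/10000
2 1 4727/5000
DF(1y) is solved at step 2

step 1 [0.5y] swap r/2=351/9649: DF=(1 − 351/9649·(0))/(1+351/9649) = 9649/10000 ≈ 0.964900
step 2 [1y] zero: DF = P = 4727/5000 ≈ 0.945400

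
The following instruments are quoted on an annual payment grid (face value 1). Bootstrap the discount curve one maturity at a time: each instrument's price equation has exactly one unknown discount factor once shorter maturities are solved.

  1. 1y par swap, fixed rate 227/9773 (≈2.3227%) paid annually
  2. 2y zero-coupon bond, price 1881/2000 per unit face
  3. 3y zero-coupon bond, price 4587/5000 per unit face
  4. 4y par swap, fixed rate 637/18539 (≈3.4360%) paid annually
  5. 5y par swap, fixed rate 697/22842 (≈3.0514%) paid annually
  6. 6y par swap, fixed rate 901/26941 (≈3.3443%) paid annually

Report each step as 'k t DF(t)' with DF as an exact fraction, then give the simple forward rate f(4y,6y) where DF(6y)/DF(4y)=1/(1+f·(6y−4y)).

step 1 [1y] swap r/1=227/9773: DF=(1 − 227/9773·(0))/(1+227/9773) = 9773/10000 ≈ 0.977300
step 2 [2y] zero: DF = P = 1881/2000 ≈ 0.940500
step 3 [3y] zero: DF = P = 4587/5000 ≈ 0.917400
step 4 [4y] swap r/1=637/18539: DF=(1 − 637/18539·(0.977300+0.940500+0.917400))/(1+637/18539) = 4363/5000 ≈ 0.872600
step 5 [5y] swap r/1=697/22842: DF=(1 − 697/22842·(0.977300+0.940500+0.917400+0.872600))/(1+697/22842) = 4303/5000 ≈ 0.860600
step 6 [6y] swap r/1=901/26941: DF=(1 − 901/26941·(0.977300+0.940500+0.917400+0.872600+0.860600))/(1+901/26941) = 4099/5000 ≈ 0.819800

1 1 9773/10000
2 2 1881/2000
3 3 4587/5000
4 4 4363/5000
5 5 4303/5000
6 6 4099/5000
f(4y,6y) = ((4363/5000)/(4099/5000) − 1)/(2) = 132/4099 ≈ 3.2203%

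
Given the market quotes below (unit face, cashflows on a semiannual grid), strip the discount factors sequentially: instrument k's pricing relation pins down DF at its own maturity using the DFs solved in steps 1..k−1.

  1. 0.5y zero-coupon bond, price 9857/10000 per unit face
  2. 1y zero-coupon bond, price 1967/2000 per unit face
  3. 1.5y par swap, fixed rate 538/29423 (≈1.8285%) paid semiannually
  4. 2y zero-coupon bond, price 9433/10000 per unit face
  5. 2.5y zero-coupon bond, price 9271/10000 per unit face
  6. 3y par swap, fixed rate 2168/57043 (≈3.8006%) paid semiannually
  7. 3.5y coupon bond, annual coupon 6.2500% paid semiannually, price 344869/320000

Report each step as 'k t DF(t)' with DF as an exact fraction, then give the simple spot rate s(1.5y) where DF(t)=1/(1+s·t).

1 1/2 9857/10000
2 1 1967/2000
3 3/2 9731/10000
4 2 9433/10000
5 5/2 9271/10000
6 3 2229/2500
7 7/2 4361/5000
s(1.5y) = (1/(9731/10000) − 1)/(3/2) = 538/29193 ≈ 1.8429%

step 1 [0.5y] zero: DF = P = 9857/10000 ≈ 0.985700
step 2 [1y] zero: DF = P = 1967/2000 ≈ 0.983500
step 3 [1.5y] swap r/2=269/29423: DF=(1 − 269/29423·(0.985700+0.983500))/(1+269/29423) = 9731/10000 ≈ 0.973100
step 4 [2y] zero: DF = P = 9433/10000 ≈ 0.943300
step 5 [2.5y] zero: DF = P = 9271/10000 ≈ 0.927100
step 6 [3y] swap r/2=1084/57043: DF=(1 − 1084/57043·(0.985700+0.983500+0.973100+0.943300+0.927100))/(1+1084/57043) = 2229/2500 ≈ 0.891600
step 7 [3.5y] bond c/2=1/32: DF=(344869/320000 − 1/32·(0.985700+0.983500+0.973100+0.943300+0.927100+0.891600))/(1+1/32) = 4361/5000 ≈ 0.872200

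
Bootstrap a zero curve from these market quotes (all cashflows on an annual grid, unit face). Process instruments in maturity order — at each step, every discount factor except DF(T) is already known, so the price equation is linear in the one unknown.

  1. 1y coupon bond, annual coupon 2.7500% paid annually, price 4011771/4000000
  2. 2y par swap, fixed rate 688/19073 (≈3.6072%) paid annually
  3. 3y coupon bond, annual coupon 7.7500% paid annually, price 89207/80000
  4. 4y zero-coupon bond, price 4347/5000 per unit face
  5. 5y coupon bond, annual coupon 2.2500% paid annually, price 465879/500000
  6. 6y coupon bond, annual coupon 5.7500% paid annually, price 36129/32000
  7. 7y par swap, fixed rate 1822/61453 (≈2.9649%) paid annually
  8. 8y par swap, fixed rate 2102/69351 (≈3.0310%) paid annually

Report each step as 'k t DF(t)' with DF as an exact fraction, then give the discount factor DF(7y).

1 1 9761/10000
2 2 582/625
3 3 8977/10000
4 4 4347/5000
5 5 519/625
6 6 8227/10000
7 7 4089/5000
8 8 3949/5000
DF(7y) = 4089/5000 ≈ 0.817800

step 1 [1y] bond c/1=11/400: DF=(4011771/4000000 − 11/400·(0))/(1+11/400) = 9761/10000 ≈ 0.976100
step 2 [2y] swap r/1=688/19073: DF=(1 − 688/19073·(0.976100))/(1+688/19073) = 582/625 ≈ 0.931200
step 3 [3y] bond c/1=31/400: DF=(89207/80000 − 31/400·(0.976100+0.931200))/(1+31/400) = 8977/10000 ≈ 0.897700
step 4 [4y] zero: DF = P = 4347/5000 ≈ 0.869400
step 5 [5y] bond c/1=9/400: DF=(465879/500000 − 9/400·(0.976100+0.931200+0.897700+0.869400))/(1+9/400) = 519/625 ≈ 0.830400
step 6 [6y] bond c/1=23/400: DF=(36129/32000 − 23/400·(0.976100+0.931200+0.897700+0.869400+0.830400))/(1+23/400) = 8227/10000 ≈ 0.822700
step 7 [7y] swap r/1=1822/61453: DF=(1 − 1822/61453·(0.976100+0.931200+0.897700+0.869400+0.830400+0.822700))/(1+1822/61453) = 4089/5000 ≈ 0.817800
step 8 [8y] swap r/1=2102/69351: DF=(1 − 2102/69351·(0.976100+0.931200+0.897700+0.869400+0.830400+0.822700+0.817800))/(1+2102/69351) = 3949/5000 ≈ 0.789800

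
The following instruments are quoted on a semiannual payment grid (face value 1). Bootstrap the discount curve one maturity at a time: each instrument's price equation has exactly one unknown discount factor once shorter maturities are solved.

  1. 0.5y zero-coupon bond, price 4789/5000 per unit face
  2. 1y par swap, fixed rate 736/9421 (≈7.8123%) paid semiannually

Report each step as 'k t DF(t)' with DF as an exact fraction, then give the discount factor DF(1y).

1 1/2 4789/5000
2 1 579/625
DF(1y) = 579/625 ≈ 0.926400

step 1 [0.5y] zero: DF = P = 4789/5000 ≈ 0.957800
step 2 [1y] swap r/2=368/9421: DF=(1 − 368/9421·(0.957800))/(1+368/9421) = 579/625 ≈ 0.926400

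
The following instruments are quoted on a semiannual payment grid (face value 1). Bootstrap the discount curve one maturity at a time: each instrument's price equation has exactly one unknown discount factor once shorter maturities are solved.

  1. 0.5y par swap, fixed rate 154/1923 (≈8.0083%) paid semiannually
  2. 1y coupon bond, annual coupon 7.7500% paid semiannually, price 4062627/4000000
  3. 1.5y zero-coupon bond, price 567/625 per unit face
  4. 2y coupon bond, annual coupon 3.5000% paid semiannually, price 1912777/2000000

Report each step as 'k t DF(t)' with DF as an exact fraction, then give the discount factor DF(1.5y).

1 1/2 1923/2000
2 1 9419/10000
3 3/2 567/625
4 2 2229/2500
DF(1.5y) = 567/625 ≈ 0.907200

step 1 [0.5y] swap r/2=77/1923: DF=(1 − 77/1923·(0))/(1+77/1923) = 1923/2000 ≈ 0.961500
step 2 [1y] bond c/2=31/800: DF=(4062627/4000000 − 31/800·(0.961500))/(1+31/800) = 9419/10000 ≈ 0.941900
step 3 [1.5y] zero: DF = P = 567/625 ≈ 0.907200
step 4 [2y] bond c/2=7/400: DF=(1912777/2000000 − 7/400·(0.961500+0.941900+0.907200))/(1+7/400) = 2229/2500 ≈ 0.891600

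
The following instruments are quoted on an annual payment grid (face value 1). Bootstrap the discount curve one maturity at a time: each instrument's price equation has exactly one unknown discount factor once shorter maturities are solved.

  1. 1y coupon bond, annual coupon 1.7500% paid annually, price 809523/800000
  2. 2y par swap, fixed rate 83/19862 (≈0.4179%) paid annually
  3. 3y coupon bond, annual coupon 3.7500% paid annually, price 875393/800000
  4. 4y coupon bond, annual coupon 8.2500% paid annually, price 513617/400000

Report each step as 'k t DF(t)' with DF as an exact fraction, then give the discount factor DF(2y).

1 1 1989/2000
2 2 9917/10000
3 3 9829/10000
4 4 9599/10000
DF(2y) = 9917/10000 ≈ 0.991700

step 1 [1y] bond c/1=7/400: DF=(809523/800000 − 7/400·(0))/(1+7/400) = 1989/2000 ≈ 0.994500
step 2 [2y] swap r/1=83/19862: DF=(1 − 83/19862·(0.994500))/(1+83/19862) = 9917/10000 ≈ 0.991700
step 3 [3y] bond c/1=3/80: DF=(875393/800000 − 3/80·(0.994500+0.991700))/(1+3/80) = 9829/10000 ≈ 0.982900
step 4 [4y] bond c/1=33/400: DF=(513617/400000 − 33/400·(0.994500+0.991700+0.982900))/(1+33/400) = 9599/10000 ≈ 0.959900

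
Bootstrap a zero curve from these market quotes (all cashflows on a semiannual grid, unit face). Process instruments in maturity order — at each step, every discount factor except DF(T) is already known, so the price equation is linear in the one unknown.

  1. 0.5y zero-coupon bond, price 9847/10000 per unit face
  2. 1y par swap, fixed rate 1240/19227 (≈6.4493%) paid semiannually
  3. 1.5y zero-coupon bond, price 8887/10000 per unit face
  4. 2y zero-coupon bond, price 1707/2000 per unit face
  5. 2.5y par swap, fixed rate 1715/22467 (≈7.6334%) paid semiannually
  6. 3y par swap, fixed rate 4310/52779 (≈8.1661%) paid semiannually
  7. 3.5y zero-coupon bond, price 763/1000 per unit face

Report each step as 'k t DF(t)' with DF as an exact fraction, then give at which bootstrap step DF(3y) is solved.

1 1/2 9847/10000
2 1 469/500
3 3/2 8887/10000
4 2 1707/2000
5 5/2 1657/2000
6 3 1569/2000
7 7/2 763/1000
DF(3y) is solved at step 6

step 1 [0.5y] zero: DF = P = 9847/10000 ≈ 0.984700
step 2 [1y] swap r/2=620/19227: DF=(1 − 620/19227·(0.984700))/(1+620/19227) = 469/500 ≈ 0.938000
step 3 [1.5y] zero: DF = P = 8887/10000 ≈ 0.888700
step 4 [2y] zero: DF = P = 1707/2000 ≈ 0.853500
step 5 [2.5y] swap r/2=1715/44934: DF=(1 − 1715/44934·(0.984700+0.938000+0.888700+0.853500))/(1+1715/44934) = 1657/2000 ≈ 0.828500
step 6 [3y] swap r/2=2155/52779: DF=(1 − 2155/52779·(0.984700+0.938000+0.888700+0.853500+0.828500))/(1+2155/52779) = 1569/2000 ≈ 0.784500
step 7 [3.5y] zero: DF = P = 763/1000 ≈ 0.763000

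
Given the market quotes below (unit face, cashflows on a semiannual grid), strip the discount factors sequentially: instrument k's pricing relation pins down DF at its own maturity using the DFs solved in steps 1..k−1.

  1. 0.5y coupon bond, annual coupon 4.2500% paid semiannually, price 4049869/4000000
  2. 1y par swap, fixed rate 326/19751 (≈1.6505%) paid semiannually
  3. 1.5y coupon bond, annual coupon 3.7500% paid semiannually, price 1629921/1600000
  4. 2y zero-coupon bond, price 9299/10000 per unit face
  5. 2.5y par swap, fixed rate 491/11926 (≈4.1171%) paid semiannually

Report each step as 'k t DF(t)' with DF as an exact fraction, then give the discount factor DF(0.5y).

1 1/2 4957/5000
2 1 9837/10000
3 3/2 2409/2500
4 2 9299/10000
5 5/2 4509/5000
DF(0.5y) = 4957/5000 ≈ 0.991400

step 1 [0.5y] bond c/2=17/800: DF=(4049869/4000000 − 17/800·(0))/(1+17/800) = 4957/5000 ≈ 0.991400
step 2 [1y] swap r/2=163/19751: DF=(1 − 163/19751·(0.991400))/(1+163/19751) = 9837/10000 ≈ 0.983700
step 3 [1.5y] bond c/2=3/160: DF=(1629921/1600000 − 3/160·(0.991400+0.983700))/(1+3/160) = 2409/2500 ≈ 0.963600
step 4 [2y] zero: DF = P = 9299/10000 ≈ 0.929900
step 5 [2.5y] swap r/2=491/23852: DF=(1 − 491/23852·(0.991400+0.983700+0.963600+0.929900))/(1+491/23852) = 4509/5000 ≈ 0.901800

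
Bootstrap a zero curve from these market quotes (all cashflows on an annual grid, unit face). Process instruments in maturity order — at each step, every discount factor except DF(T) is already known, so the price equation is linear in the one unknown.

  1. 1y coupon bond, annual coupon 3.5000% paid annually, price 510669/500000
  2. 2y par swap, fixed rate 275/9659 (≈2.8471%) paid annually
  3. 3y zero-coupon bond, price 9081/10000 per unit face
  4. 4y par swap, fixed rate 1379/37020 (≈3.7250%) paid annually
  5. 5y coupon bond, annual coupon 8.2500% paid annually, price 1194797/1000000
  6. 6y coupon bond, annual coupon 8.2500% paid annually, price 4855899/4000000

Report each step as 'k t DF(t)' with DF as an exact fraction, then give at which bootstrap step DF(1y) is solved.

step 1 [1y] bond c/1=7/200: DF=(510669/500000 − 7/200·(0))/(1+7/200) = 2467/2500 ≈ 0.986800
step 2 [2y] swap r/1=275/9659: DF=(1 − 275/9659·(0.986800))/(1+275/9659) = 189/200 ≈ 0.945000
step 3 [3y] zero: DF = P = 9081/10000 ≈ 0.908100
step 4 [4y] swap r/1=1379/37020: DF=(1 − 1379/37020·(0.986800+0.945000+0.908100))/(1+1379/37020) = 8621/10000 ≈ 0.862100
step 5 [5y] bond c/1=33/400: DF=(1194797/1000000 − 33/400·(0.986800+0.945000+0.908100+0.862100))/(1+33/400) = 1027/1250 ≈ 0.821600
step 6 [6y] bond c/1=33/400: DF=(4855899/4000000 − 33/400·(0.986800+0.945000+0.908100+0.862100+0.821600))/(1+33/400) = 7767/10000 ≈ 0.776700

1 1 2467/2500
2 2 189/200
3 3 9081/10000
4 4 8621/10000
5 5 1027/1250
6 6 7767/10000
DF(1y) is solved at step 1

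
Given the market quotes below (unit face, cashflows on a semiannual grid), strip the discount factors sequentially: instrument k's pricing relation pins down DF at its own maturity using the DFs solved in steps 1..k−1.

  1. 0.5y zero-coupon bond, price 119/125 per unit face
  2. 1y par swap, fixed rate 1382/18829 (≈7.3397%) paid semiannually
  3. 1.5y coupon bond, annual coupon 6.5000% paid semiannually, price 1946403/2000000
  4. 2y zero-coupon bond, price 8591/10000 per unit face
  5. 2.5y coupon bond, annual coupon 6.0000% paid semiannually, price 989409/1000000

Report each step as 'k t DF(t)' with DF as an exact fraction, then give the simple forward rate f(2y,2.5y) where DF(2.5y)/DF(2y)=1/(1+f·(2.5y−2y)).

1 1/2 119/125
2 1 9309/10000
3 3/2 8833/10000
4 2 8591/10000
5 5/2 171/200
f(2y,2.5y) = ((8591/10000)/(171/200) − 1)/(1/2) = 41/4275 ≈ 0.9591%

step 1 [0.5y] zero: DF = P = 119/125 ≈ 0.952000
step 2 [1y] swap r/2=691/18829: DF=(1 − 691/18829·(0.952000))/(1+691/18829) = 9309/10000 ≈ 0.930900
step 3 [1.5y] bond c/2=13/400: DF=(1946403/2000000 − 13/400·(0.952000+0.930900))/(1+13/400) = 8833/10000 ≈ 0.883300
step 4 [2y] zero: DF = P = 8591/10000 ≈ 0.859100
step 5 [2.5y] bond c/2=3/100: DF=(989409/1000000 − 3/100·(0.952000+0.930900+0.883300+0.859100))/(1+3/100) = 171/200 ≈ 0.855000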